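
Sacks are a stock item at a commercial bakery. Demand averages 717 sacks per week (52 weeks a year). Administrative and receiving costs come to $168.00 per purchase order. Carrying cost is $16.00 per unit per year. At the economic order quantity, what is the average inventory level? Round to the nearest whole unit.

Average inventory ≈ 442 sacks

Annual demand D = 717 × 52 = 37,284.
Q* = √(2DS/H) = √(2 × 37,284 × 168 / 16) ≈ 884.85.
Average inventory = Q*/2 ≈ 884.85 / 2 = 442.426.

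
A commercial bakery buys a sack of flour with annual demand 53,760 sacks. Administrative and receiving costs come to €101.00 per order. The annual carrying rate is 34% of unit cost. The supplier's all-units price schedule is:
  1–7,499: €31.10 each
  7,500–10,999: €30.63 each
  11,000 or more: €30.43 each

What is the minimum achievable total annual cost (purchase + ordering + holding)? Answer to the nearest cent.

Holding cost per unit per year at price C is H = 0.34·C.
For each price level, check whether its EOQ is feasible; otherwise the best quantity at that price is the breakpoint.
EOQ at €31.10 = 1013.4 (feasible in tier 1): TC = 53,760×€31.10 + (53,760/1013.4)×101 + (1013.4/2)×0.34×€31.10 = €1,682,651.81.
EOQ at €30.63 = 1021.2 < 7500, so use break Q=7500: TC = 53,760×€30.63 + (53,760/7500.0)×101 + (7500.0/2)×0.34×€30.63 = €1,686,446.02.
EOQ at €30.43 = 1024.5 < 11000, so use break Q=11000: TC = 53,760×€30.43 + (53,760/11000.0)×101 + (11000.0/2)×0.34×€30.43 = €1,693,314.51.
Lowest total cost among the candidates is at Q = 1013.4.

TC* ≈ €1,682,651.81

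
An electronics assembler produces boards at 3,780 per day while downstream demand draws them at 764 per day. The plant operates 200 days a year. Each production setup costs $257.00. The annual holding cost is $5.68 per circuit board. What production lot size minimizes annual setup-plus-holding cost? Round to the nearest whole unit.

Annual demand D = 764 × 200 = 152,800.
Production build-up factor (1 − d/p) = 1 − 764/3,780 = 0.7979.
Q* = √(2DS / (H(1 − d/p))) = √(2 × 152,800 × 257 / (5.68 × 0.7979)).
= √(78,539,200 / 4.532) ≈ 4162.932.

Q* ≈ 4,163 boards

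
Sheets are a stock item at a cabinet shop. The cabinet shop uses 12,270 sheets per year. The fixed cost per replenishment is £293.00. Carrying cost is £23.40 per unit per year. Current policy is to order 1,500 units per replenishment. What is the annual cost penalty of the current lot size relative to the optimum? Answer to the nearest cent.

EOQ = √(2DS/H) = √(2 × 12,270 × 293 / 23.4) ≈ 554.32.
Cost at Q* = (D/Q*)S + (Q*/2)H = √(2DSH) ≈ £12,971.17.
Cost at Q = 1,500: (12,270/1,500)×293 + (1,500/2)×23.4 = £2,396.74 + £17,550.00 = £19,946.74.
Excess = £19,946.74 − £12,971.17 = £6,975.57.

Extra cost ≈ £6,975.57 per year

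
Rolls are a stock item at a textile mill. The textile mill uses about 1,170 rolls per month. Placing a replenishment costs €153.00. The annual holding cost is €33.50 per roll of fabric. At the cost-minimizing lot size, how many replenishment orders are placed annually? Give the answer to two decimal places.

Annual demand D = 1,170 × 12 = 14,040.
Q* = √(2DS/H) = √(2 × 14,040 × 153 / 33.5) ≈ 358.11.
Orders per year = D / Q* = 14,040 / 358.11 ≈ 39.205.

N ≈ 39.21 orders per year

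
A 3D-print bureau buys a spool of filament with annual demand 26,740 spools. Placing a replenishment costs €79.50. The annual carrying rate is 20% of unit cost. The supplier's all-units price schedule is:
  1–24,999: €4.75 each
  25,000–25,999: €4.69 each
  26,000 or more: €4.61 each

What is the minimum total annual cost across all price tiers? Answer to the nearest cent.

Holding cost per unit per year at price C is H = 0.20·C.
Evaluate total cost at each tier's feasible EOQ or, if the EOQ is below the tier, at the tier's minimum quantity.
EOQ at €4.75 = 2115.5 (feasible in tier 1): TC = 26,740×€4.75 + (26,740/2115.5)×79.5 + (2115.5/2)×0.20×€4.75 = €129,024.75.
EOQ at €4.69 = 2129.0 < 25000, so use break Q=25000: TC = 26,740×€4.69 + (26,740/25000.0)×79.5 + (25000.0/2)×0.20×€4.69 = €137,220.63.
EOQ at €4.61 = 2147.4 < 26000, so use break Q=26000: TC = 26,740×€4.61 + (26,740/26000.0)×79.5 + (26000.0/2)×0.20×€4.61 = €135,339.16.
Lowest total cost among the candidates is at Q = 2115.5.

TC* ≈ €129,024.75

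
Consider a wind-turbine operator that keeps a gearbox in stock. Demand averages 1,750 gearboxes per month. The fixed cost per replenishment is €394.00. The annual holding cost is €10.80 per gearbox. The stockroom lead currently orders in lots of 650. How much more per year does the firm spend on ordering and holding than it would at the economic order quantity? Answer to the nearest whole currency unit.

Annual demand D = 1,750 × 12 = 21,000.
EOQ = √(2DS/H) = √(2 × 21,000 × 394 / 10.8) ≈ 1237.83.
Cost at Q* = (D/Q*)S + (Q*/2)H = √(2DSH) ≈ €13,368.56.
Cost at Q = 650: (21,000/650)×394 + (650/2)×10.8 = €12,729.23 + €3,510.00 = €16,239.23.
Excess = €16,239.23 − €13,368.56 = €2,870.67.

Extra cost ≈ €2,871 per year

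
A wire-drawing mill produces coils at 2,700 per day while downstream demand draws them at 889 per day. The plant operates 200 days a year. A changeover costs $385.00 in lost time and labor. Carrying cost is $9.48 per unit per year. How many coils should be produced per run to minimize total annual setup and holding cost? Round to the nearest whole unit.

Annual demand D = 889 × 200 = 177,800.
Production build-up factor (1 − d/p) = 1 − 889/2,700 = 0.6707.
Q* = √(2DS / (H(1 − d/p))) = √(2 × 177,800 × 385 / (9.48 × 0.6707)).
= √(136,906,000 / 6.3586) ≈ 4640.126.

Q* ≈ 4,640 coils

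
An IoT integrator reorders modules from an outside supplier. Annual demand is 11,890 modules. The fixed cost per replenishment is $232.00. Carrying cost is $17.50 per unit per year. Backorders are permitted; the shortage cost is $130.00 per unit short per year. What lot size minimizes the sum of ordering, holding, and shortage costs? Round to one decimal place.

With planned backorders, Q* = √(2DS/H) · √((H+B)/B).
√(2DS/H) = √(2 × 11,890 × 232 / 17.5) = 561.476.
√((H+B)/B) = √((17.5+130)/130) = 1.0652.
Q* ≈ 598.074.

Q* ≈ 598.1 modules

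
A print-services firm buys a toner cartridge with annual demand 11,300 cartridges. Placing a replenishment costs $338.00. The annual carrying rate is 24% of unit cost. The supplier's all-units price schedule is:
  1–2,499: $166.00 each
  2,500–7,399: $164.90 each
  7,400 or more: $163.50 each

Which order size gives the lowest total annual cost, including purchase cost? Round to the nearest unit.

Holding cost per unit per year at price C is H = 0.24·C.
Candidates are each tier's EOQ (if it falls in that tier) and each price-break quantity.
EOQ at $166.00 = 437.9 (feasible in tier 1): TC = 11,300×$166.00 + (11,300/437.9)×338 + (437.9/2)×0.24×$166.00 = $1,893,245.05.
EOQ at $164.90 = 439.3 < 2500, so use break Q=2500: TC = 11,300×$164.90 + (11,300/2500.0)×338 + (2500.0/2)×0.24×$164.90 = $1,914,367.76.
EOQ at $163.50 = 441.2 < 7400, so use break Q=7400: TC = 11,300×$163.50 + (11,300/7400.0)×338 + (7400.0/2)×0.24×$163.50 = $1,993,254.14.
Lowest total cost is $1,893,245.05 at Q = 437.9.

Q* ≈ 438 cartridges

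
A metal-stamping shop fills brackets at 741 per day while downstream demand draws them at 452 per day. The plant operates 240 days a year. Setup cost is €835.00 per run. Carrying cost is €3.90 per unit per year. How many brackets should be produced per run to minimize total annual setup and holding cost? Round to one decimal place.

Annual demand D = 452 × 240 = 108,480.
Production build-up factor (1 − d/p) = 1 − 452/741 = 0.3900.
Q* = √(2DS / (H(1 − d/p))) = √(2 × 108,480 × 835 / (3.9 × 0.3900)).
= √(181,161,600 / 1.5211) ≈ 10913.422.

Q* ≈ 10,913.4 brackets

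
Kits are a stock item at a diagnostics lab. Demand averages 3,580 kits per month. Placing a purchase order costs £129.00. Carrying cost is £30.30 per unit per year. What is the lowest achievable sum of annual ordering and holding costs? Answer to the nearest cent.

Annual demand D = 3,580 × 12 = 42,960.
Q* = √(2DS/H) = √(2 × 42,960 × 129 / 30.3) ≈ 604.81.
At Q*, ordering cost (D/Q*)S equals holding cost (Q*/2)H, each = √(DSH/2).
Minimum total = √(2DSH) = √(2 × 42,960 × 129 × 30.3) ≈ 18325.815.

TC* ≈ £18,325.82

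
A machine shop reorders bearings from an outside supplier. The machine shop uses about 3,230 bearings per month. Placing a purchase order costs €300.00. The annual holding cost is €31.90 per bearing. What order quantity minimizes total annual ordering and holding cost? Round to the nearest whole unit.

Annual demand D = 3,230 × 12 = 38,760.
EOQ = √(2DS / H) = √(2 × 38,760 × 300 / 31.9).
= √(23,256,000 / 31.9) = √729,028.2132 ≈ 853.831.

Q* ≈ 854 bearings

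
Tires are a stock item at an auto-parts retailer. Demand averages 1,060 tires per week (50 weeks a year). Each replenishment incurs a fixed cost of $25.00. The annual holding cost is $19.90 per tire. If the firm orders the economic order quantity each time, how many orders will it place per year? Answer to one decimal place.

Annual demand D = 1,060 × 50 = 53,000.
EOQ = √(2DS/H) = √(2 × 53,000 × 25 / 19.9) ≈ 364.92.
Orders per year = D / Q* = 53,000 / 364.92 ≈ 145.238.

N ≈ 145.2 orders per year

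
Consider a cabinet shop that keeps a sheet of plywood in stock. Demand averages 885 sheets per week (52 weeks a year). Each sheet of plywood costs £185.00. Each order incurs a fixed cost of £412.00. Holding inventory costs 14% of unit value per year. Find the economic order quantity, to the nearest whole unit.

Q* ≈ 1,210 sheets

Annual demand D = 885 × 52 = 46,020.
Holding cost H = 0.14 × £185.00 = £25.9000 per unit per year.
EOQ = √(2DS / H) = √(2 × 46,020 × 412 / 25.9).
= √(37,920,480 / 25.9) = √1,464,111.1969 ≈ 1210.005.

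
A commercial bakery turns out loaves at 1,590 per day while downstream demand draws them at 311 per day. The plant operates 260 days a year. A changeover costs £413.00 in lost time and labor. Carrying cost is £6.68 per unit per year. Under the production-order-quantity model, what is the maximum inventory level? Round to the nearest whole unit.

Annual demand D = 311 × 260 = 80,860.
Production build-up factor (1 − d/p) = 1 − 311/1,590 = 0.8044.
Q* = √(2DS / (H(1 − d/p))) = √(2 × 80,860 × 413 / (6.68 × 0.8044)).
= √(66,790,360 / 5.3734) ≈ 3525.591.
Maximum inventory = Q*(1 − d/p) = 3525.591 × 0.8044 ≈ 2835.994.

I_max ≈ 2,836 loaves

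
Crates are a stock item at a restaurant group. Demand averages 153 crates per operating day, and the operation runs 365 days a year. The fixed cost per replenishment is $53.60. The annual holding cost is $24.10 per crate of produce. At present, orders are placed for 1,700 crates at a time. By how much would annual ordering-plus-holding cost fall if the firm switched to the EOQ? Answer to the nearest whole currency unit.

Annual demand D = 153 × 365 = 55,845.
EOQ = √(2DS/H) = √(2 × 55,845 × 53.6 / 24.1) ≈ 498.40.
Cost at Q* = (D/Q*)S + (Q*/2)H = √(2DSH) ≈ $12,011.52.
Cost at Q = 1,700: (55,845/1,700)×53.6 + (1,700/2)×24.1 = $1,760.76 + $20,485.00 = $22,245.76.
Excess = $22,245.76 − $12,011.52 = $10,234.24.

Extra cost ≈ $10,234 per year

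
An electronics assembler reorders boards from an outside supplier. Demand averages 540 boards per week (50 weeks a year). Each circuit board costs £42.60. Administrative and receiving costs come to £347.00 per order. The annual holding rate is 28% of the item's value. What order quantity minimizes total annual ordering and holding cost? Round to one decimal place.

Q* ≈ 1,253.4 boards

Annual demand D = 540 × 50 = 27,000.
Holding cost H = 0.28 × £42.60 = £11.9280 per unit per year.
EOQ = √(2DS / H) = √(2 × 27,000 × 347 / 11.928).
= √(18,738,000 / 11.928) = √1,570,925.5533 ≈ 1253.366.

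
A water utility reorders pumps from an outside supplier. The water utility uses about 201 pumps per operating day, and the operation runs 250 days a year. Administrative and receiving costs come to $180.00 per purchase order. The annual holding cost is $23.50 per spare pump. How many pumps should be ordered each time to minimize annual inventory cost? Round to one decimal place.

Annual demand D = 201 × 250 = 50,250.
EOQ = √(2DS / H) = √(2 × 50,250 × 180 / 23.5).
= √(18,090,000 / 23.5) = √769,787.234 ≈ 877.375.

Q* ≈ 877.4 pumps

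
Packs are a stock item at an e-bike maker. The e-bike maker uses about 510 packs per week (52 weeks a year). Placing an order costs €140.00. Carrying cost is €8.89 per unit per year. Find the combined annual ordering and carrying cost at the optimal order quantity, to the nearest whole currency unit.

Annual demand D = 510 × 52 = 26,520.
EOQ = √(2DS/H) = √(2 × 26,520 × 140 / 8.89) ≈ 913.93.
At the optimum the two cost components are equal, so total cost = 2·(Q*/2)H = Q*·H.
Minimum total = √(2DSH) = √(2 × 26,520 × 140 × 8.89) ≈ 8124.874.

TC* ≈ €8,125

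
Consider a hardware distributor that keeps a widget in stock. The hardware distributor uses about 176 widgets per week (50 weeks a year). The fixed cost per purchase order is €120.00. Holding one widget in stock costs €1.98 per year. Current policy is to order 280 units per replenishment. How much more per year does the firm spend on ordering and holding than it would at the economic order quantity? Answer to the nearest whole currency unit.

Annual demand D = 176 × 50 = 8,800.
EOQ = √(2DS/H) = √(2 × 8,800 × 120 / 1.98) ≈ 1032.80.
Cost at Q* = (D/Q*)S + (Q*/2)H = √(2DSH) ≈ €2,044.94.
Cost at Q = 280: (8,800/280)×120 + (280/2)×1.98 = €3,771.43 + €277.20 = €4,048.63.
Excess = €4,048.63 − €2,044.94 = €2,003.69.

Extra cost ≈ €2,004 per year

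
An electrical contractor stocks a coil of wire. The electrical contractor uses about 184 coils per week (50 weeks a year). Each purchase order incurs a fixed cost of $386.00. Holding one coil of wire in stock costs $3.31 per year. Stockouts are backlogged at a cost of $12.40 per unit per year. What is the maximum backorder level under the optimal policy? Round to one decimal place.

S* ≈ 347.4 coils

Annual demand D = 184 × 50 = 9,200.
With planned backorders, Q* = √(2DS/H) · √((H+B)/B).
√(2DS/H) = √(2 × 9,200 × 386 / 3.31) = 1464.835.
√((H+B)/B) = √((3.31+12.4)/12.4) = 1.1256.
Q* ≈ 1648.792.
S* = Q* · H/(H+B) = 1648.792 × 3.31/15.71 ≈ 347.390.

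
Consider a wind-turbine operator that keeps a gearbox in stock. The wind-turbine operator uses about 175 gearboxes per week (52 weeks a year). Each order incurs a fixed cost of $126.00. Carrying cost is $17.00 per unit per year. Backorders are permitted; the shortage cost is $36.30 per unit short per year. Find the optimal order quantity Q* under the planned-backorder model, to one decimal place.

Q* ≈ 445.0 gearboxes

Annual demand D = 175 × 52 = 9,100.
With planned backorders, Q* = √(2DS/H) · √((H+B)/B).
√(2DS/H) = √(2 × 9,100 × 126 / 17) = 367.279.
√((H+B)/B) = √((17+36.3)/36.3) = 1.2117.
Q* ≈ 445.048.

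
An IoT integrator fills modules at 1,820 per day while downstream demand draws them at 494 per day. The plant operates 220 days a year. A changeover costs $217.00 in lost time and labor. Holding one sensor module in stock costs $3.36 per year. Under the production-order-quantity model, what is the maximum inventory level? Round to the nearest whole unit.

Annual demand D = 494 × 220 = 108,680.
Production build-up factor (1 − d/p) = 1 − 494/1,820 = 0.7286.
Q* = √(2DS / (H(1 − d/p))) = √(2 × 108,680 × 217 / (3.36 × 0.7286)).
= √(47,167,120 / 2.448) ≈ 4389.489.
Maximum inventory = Q*(1 − d/p) = 4389.489 × 0.7286 ≈ 3198.056.

I_max ≈ 3,198 modules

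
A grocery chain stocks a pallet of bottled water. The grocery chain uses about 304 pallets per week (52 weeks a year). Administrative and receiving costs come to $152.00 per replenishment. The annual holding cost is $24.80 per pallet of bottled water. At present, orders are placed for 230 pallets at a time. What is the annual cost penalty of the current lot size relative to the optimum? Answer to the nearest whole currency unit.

Extra cost ≈ $2,382 per year

Annual demand D = 304 × 52 = 15,808.
EOQ = √(2DS/H) = √(2 × 15,808 × 152 / 24.8) ≈ 440.20.
Cost at Q* = (D/Q*)S + (Q*/2)H = √(2DSH) ≈ $10,916.94.
Cost at Q = 230: (15,808/230)×152 + (230/2)×24.8 = $10,447.03 + $2,852.00 = $13,299.03.
Excess = $13,299.03 − $10,916.94 = $2,382.08.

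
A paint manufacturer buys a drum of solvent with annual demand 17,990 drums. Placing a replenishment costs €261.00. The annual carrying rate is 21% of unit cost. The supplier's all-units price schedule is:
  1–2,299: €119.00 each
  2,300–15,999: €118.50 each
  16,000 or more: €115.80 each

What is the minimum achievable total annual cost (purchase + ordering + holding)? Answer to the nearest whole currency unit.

Holding cost per unit per year at price C is H = 0.21·C.
For each price level, check whether its EOQ is feasible; otherwise the best quantity at that price is the breakpoint.
EOQ at €119.00 = 613.0 (feasible in tier 1): TC = 17,990×€119.00 + (17,990/613.0)×261 + (613.0/2)×0.21×€119.00 = €2,156,129.13.
EOQ at €118.50 = 614.3 < 2300, so use break Q=2300: TC = 17,990×€118.50 + (17,990/2300.0)×261 + (2300.0/2)×0.21×€118.50 = €2,162,474.22.
EOQ at €115.80 = 621.4 < 16000, so use break Q=16000: TC = 17,990×€115.80 + (17,990/16000.0)×261 + (16000.0/2)×0.21×€115.80 = €2,278,079.46.
Lowest total cost among the candidates is at Q = 613.0.

TC* ≈ €2,156,129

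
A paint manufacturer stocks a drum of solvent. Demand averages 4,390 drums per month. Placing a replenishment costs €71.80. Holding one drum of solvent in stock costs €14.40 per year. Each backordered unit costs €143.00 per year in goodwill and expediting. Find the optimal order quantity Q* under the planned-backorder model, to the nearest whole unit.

Annual demand D = 4,390 × 12 = 52,680.
With planned backorders, Q* = √(2DS/H) · √((H+B)/B).
√(2DS/H) = √(2 × 52,680 × 71.8 / 14.4) = 724.801.
√((H+B)/B) = √((14.4+143)/143) = 1.0491.
Q* ≈ 760.419.

Q* ≈ 760 drums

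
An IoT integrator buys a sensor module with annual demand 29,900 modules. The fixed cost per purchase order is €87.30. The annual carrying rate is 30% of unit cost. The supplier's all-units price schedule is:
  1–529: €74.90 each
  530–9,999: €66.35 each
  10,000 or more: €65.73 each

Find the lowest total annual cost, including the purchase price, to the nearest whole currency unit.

TC* ≈ €1,994,065

Holding cost per unit per year at price C is H = 0.30·C.
Candidates are each tier's EOQ (if it falls in that tier) and each price-break quantity.
EOQ at €74.90 = 482.0 (feasible in tier 1): TC = 29,900×€74.90 + (29,900/482.0)×87.3 + (482.0/2)×0.30×€74.90 = €2,250,340.77.
EOQ at €66.35 = 512.1 < 530, so use break Q=530: TC = 29,900×€66.35 + (29,900/530.0)×87.3 + (530.0/2)×0.30×€66.35 = €1,994,064.86.
EOQ at €65.73 = 514.5 < 10000, so use break Q=10000: TC = 29,900×€65.73 + (29,900/10000.0)×87.3 + (10000.0/2)×0.30×€65.73 = €2,064,183.03.
Lowest total cost among the candidates is at Q = 530.0.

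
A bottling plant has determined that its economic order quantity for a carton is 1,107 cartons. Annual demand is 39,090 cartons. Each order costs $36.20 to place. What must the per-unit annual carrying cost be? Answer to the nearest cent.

The basic EOQ model gives Q* = √(2DS/H); rearrange for the unknown.
From Q* = √(2DS/H): H = 2DS / Q*² = 2 × 39,090 × 36.2 / 1,107² = 2.3095.

H ≈ $2.31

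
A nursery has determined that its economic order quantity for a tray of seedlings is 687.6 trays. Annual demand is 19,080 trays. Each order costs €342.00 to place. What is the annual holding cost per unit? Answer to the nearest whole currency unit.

Invert the EOQ relation Q*² = 2DS/H.
From Q* = √(2DS/H): H = 2DS / Q*² = 2 × 19,080 × 342 / 687.6² = 27.6034.

H ≈ €28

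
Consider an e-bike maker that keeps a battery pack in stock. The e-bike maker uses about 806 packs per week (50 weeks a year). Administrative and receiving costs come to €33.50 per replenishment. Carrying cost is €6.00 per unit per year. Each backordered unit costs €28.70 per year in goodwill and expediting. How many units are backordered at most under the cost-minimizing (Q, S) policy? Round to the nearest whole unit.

S* ≈ 128 packs

Annual demand D = 806 × 50 = 40,300.
With planned backorders, Q* = √(2DS/H) · √((H+B)/B).
√(2DS/H) = √(2 × 40,300 × 33.5 / 6) = 670.833.
√((H+B)/B) = √((6+28.7)/28.7) = 1.0996.
Q* ≈ 737.629.
S* = Q* · H/(H+B) = 737.629 × 6/34.7 ≈ 127.544.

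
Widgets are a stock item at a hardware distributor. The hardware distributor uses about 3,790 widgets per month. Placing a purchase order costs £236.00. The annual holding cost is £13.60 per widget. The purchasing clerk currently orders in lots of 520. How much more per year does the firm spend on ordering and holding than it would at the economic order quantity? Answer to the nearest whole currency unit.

Extra cost ≈ £7,091 per year

Annual demand D = 3,790 × 12 = 45,480.
EOQ = √(2DS/H) = √(2 × 45,480 × 236 / 13.6) ≈ 1256.35.
Cost at Q* = (D/Q*)S + (Q*/2)H = √(2DSH) ≈ £17,086.40.
Cost at Q = 520: (45,480/520)×236 + (520/2)×13.6 = £20,640.92 + £3,536.00 = £24,176.92.
Excess = £24,176.92 − £17,086.40 = £7,090.52.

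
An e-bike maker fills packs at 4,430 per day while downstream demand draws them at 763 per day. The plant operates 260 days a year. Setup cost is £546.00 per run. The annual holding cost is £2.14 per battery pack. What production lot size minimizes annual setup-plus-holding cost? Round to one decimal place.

Q* ≈ 11,058.6 packs

Annual demand D = 763 × 260 = 198,380.
Production build-up factor (1 − d/p) = 1 − 763/4,430 = 0.8278.
Q* = √(2DS / (H(1 − d/p))) = √(2 × 198,380 × 546 / (2.14 × 0.8278)).
= √(216,630,960 / 1.7714) ≈ 11058.591.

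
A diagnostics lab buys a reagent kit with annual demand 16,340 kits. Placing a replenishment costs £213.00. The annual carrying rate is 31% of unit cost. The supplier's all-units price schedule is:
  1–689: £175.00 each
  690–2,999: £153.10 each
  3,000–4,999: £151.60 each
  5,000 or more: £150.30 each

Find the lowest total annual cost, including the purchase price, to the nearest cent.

Holding cost per unit per year at price C is H = 0.31·C.
Candidates are each tier's EOQ (if it falls in that tier) and each price-break quantity.
EOQ at £175.00 = 358.2 (feasible in tier 1): TC = 16,340×£175.00 + (16,340/358.2)×213 + (358.2/2)×0.31×£175.00 = £2,878,932.59.
EOQ at £153.10 = 383.0 < 690, so use break Q=690: TC = 16,340×£153.10 + (16,340/690.0)×213 + (690.0/2)×0.31×£153.10 = £2,523,072.13.
EOQ at £151.60 = 384.9 < 3000, so use break Q=3000: TC = 16,340×£151.60 + (16,340/3000.0)×213 + (3000.0/2)×0.31×£151.60 = £2,548,798.14.
EOQ at £150.30 = 386.5 < 5000, so use break Q=5000: TC = 16,340×£150.30 + (16,340/5000.0)×213 + (5000.0/2)×0.31×£150.30 = £2,573,080.58.
Lowest total cost among the candidates is at Q = 690.0.

TC* ≈ £2,523,072.13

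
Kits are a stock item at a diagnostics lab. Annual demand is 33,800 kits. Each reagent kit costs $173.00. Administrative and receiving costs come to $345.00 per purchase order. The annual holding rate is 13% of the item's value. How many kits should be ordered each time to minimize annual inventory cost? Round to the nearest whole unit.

Q* ≈ 1,018 kits

Holding cost H = 0.13 × $173.00 = $22.4900 per unit per year.
EOQ = √(2DS / H) = √(2 × 33,800 × 345 / 22.49).
= √(23,322,000 / 22.49) = √1,036,994.2197 ≈ 1018.329.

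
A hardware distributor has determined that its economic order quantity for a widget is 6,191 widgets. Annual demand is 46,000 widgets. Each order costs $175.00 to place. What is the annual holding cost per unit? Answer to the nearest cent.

Squaring Q* = √(2DS/H) gives Q*² = 2DS/H.
From Q* = √(2DS/H): H = 2DS / Q*² = 2 × 46,000 × 175 / 6,191² = 0.4201.

H ≈ $0.42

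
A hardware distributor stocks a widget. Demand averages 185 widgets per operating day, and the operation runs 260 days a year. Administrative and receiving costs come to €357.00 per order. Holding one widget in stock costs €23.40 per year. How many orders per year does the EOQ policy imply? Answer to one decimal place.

N ≈ 39.7 orders per year

Annual demand D = 185 × 260 = 48,100.
Q* = √(2DS/H) = √(2 × 48,100 × 357 / 23.4) ≈ 1211.47.
Orders per year = D / Q* = 48,100 / 1211.47 ≈ 39.704.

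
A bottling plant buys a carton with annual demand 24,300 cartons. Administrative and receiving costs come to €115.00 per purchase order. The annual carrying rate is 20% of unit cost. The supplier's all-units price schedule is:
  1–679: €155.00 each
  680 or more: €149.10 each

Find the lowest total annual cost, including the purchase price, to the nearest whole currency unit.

TC* ≈ €3,637,378

Holding cost per unit per year at price C is H = 0.20·C.
Evaluate total cost at each tier's feasible EOQ or, if the EOQ is below the tier, at the tier's minimum quantity.
EOQ at €155.00 = 424.6 (feasible in tier 1): TC = 24,300×€155.00 + (24,300/424.6)×115 + (424.6/2)×0.20×€155.00 = €3,779,662.79.
EOQ at €149.10 = 432.9 < 680, so use break Q=680: TC = 24,300×€149.10 + (24,300/680.0)×115 + (680.0/2)×0.20×€149.10 = €3,637,378.36.
Lowest total cost among the candidates is at Q = 680.0.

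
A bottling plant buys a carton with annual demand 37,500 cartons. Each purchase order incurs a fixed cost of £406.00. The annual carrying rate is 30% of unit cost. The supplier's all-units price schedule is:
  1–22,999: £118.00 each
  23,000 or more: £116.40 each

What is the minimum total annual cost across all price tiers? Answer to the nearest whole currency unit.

TC* ≈ £4,457,832

Holding cost per unit per year at price C is H = 0.30·C.
Candidates are each tier's EOQ (if it falls in that tier) and each price-break quantity.
EOQ at £118.00 = 927.5 (feasible in tier 1): TC = 37,500×£118.00 + (37,500/927.5)×406 + (927.5/2)×0.30×£118.00 = £4,457,831.84.
EOQ at £116.40 = 933.8 < 23000, so use break Q=23000: TC = 37,500×£116.40 + (37,500/23000.0)×406 + (23000.0/2)×0.30×£116.40 = £4,767,241.96.
Lowest total cost among the candidates is at Q = 927.5.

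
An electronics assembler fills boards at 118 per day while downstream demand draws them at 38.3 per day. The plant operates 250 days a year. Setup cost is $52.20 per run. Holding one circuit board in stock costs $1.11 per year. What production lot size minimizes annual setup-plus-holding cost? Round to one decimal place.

Q* ≈ 1,154.7 boards

Annual demand D = 38.3 × 250 = 9,575.
Production build-up factor (1 − d/p) = 1 − 38.3/118 = 0.6754.
Q* = √(2DS / (H(1 − d/p))) = √(2 × 9,575 × 52.2 / (1.11 × 0.6754)).
= √(999,630 / 0.7497) ≈ 1154.702.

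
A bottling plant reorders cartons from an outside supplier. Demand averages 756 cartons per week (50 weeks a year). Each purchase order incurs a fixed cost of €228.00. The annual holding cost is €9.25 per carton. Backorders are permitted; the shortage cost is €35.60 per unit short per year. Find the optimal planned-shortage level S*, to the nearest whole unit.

S* ≈ 316 cartons

Annual demand D = 756 × 50 = 37,800.
With planned backorders, Q* = √(2DS/H) · √((H+B)/B).
√(2DS/H) = √(2 × 37,800 × 228 / 9.25) = 1365.078.
√((H+B)/B) = √((9.25+35.6)/35.6) = 1.1224.
Q* ≈ 1532.194.
S* = Q* · H/(H+B) = 1532.194 × 9.25/44.85 ≈ 316.004.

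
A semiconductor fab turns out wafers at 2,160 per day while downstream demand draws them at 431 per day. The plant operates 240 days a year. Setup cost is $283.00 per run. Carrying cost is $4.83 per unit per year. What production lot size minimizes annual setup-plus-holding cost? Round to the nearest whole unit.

Annual demand D = 431 × 240 = 103,440.
Production build-up factor (1 − d/p) = 1 − 431/2,160 = 0.8005.
Q* = √(2DS / (H(1 − d/p))) = √(2 × 103,440 × 283 / (4.83 × 0.8005)).
= √(58,547,040 / 3.8662) ≈ 3891.422.

Q* ≈ 3,891 wafers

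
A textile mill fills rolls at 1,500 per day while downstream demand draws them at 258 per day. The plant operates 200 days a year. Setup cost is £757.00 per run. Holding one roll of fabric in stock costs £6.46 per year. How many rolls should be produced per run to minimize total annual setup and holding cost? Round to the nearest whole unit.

Q* ≈ 3,822 rolls

Annual demand D = 258 × 200 = 51,600.
Production build-up factor (1 − d/p) = 1 − 258/1,500 = 0.8280.
Q* = √(2DS / (H(1 − d/p))) = √(2 × 51,600 × 757 / (6.46 × 0.8280)).
= √(78,122,400 / 5.3489) ≈ 3821.698.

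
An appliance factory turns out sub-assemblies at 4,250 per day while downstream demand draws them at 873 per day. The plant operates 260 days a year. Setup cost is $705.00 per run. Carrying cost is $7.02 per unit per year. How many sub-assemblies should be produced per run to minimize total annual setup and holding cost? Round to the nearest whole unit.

Annual demand D = 873 × 260 = 226,980.
Production build-up factor (1 − d/p) = 1 − 873/4,250 = 0.7946.
Q* = √(2DS / (H(1 − d/p))) = √(2 × 226,980 × 705 / (7.02 × 0.7946)).
= √(320,041,800 / 5.578) ≈ 7574.670.

Q* ≈ 7,575 sub-assemblies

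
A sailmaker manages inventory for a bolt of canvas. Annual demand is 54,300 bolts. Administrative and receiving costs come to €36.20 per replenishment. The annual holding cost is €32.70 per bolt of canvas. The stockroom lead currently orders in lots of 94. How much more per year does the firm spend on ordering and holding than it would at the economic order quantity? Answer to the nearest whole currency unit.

Extra cost ≈ €11,110 per year

EOQ = √(2DS/H) = √(2 × 54,300 × 36.2 / 32.7) ≈ 346.73.
Cost at Q* = (D/Q*)S + (Q*/2)H = √(2DSH) ≈ €11,338.17.
Cost at Q = 94: (54,300/94)×36.2 + (94/2)×32.7 = €20,911.28 + €1,536.90 = €22,448.18.
Excess = €22,448.18 − €11,338.17 = €11,110.00.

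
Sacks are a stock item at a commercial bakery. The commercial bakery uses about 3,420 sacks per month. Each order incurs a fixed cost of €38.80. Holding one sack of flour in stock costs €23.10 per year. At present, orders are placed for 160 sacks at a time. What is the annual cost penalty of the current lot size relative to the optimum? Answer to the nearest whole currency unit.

Extra cost ≈ €3,223 per year

Annual demand D = 3,420 × 12 = 41,040.
EOQ = √(2DS/H) = √(2 × 41,040 × 38.8 / 23.1) ≈ 371.30.
Cost at Q* = (D/Q*)S + (Q*/2)H = √(2DSH) ≈ €8,577.10.
Cost at Q = 160: (41,040/160)×38.8 + (160/2)×23.1 = €9,952.20 + €1,848.00 = €11,800.20.
Excess = €11,800.20 − €8,577.10 = €3,223.10.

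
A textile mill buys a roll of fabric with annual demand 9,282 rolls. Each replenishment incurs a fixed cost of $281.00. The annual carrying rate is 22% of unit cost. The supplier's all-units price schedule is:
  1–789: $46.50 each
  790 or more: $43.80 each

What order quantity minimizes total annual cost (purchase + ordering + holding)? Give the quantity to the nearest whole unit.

Holding cost per unit per year at price C is H = 0.22·C.
Candidates are each tier's EOQ (if it falls in that tier) and each price-break quantity.
EOQ at $46.50 = 714.1 (feasible in tier 1): TC = 9,282×$46.50 + (9,282/714.1)×281 + (714.1/2)×0.22×$46.50 = $438,918.11.
EOQ at $43.80 = 735.8 < 790, so use break Q=790: TC = 9,282×$43.80 + (9,282/790.0)×281 + (790.0/2)×0.22×$43.80 = $413,659.39.
Lowest total cost is $413,659.39 at Q = 790.0.

Q* ≈ 790 rolls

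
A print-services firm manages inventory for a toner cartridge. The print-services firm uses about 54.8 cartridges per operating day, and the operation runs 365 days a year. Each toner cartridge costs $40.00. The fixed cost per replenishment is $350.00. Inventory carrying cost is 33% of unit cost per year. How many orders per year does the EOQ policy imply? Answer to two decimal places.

Annual demand D = 54.8 × 365 = 20,002.
Holding cost H = 0.33 × $40.00 = $13.2000 per unit per year.
The optimal lot size = √(2DS/H) = √(2 × 20,002 × 350 / 13.2) ≈ 1029.91.
Orders per year = D / Q* = 20,002 / 1029.91 ≈ 19.421.

N ≈ 19.42 orders per year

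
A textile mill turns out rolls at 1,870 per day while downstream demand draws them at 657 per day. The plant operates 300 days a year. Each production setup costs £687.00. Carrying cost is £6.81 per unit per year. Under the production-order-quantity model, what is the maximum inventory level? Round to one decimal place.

Annual demand D = 657 × 300 = 197,100.
Production build-up factor (1 − d/p) = 1 − 657/1,870 = 0.6487.
Q* = √(2DS / (H(1 − d/p))) = √(2 × 197,100 × 687 / (6.81 × 0.6487)).
= √(270,815,400 / 4.4174) ≈ 7829.852.
Maximum inventory = Q*(1 − d/p) = 7829.852 × 0.6487 ≈ 5078.936.

I_max ≈ 5,078.9 rolls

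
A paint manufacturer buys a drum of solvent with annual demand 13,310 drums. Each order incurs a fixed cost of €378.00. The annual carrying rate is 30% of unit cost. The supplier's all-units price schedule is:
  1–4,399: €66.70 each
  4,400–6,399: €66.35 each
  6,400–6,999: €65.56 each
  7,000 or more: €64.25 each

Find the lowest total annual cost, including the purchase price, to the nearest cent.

Holding cost per unit per year at price C is H = 0.30·C.
Evaluate total cost at each tier's feasible EOQ or, if the EOQ is below the tier, at the tier's minimum quantity.
EOQ at €66.70 = 709.1 (feasible in tier 1): TC = 13,310×€66.70 + (13,310/709.1)×378 + (709.1/2)×0.30×€66.70 = €901,966.71.
EOQ at €66.35 = 711.0 < 4400, so use break Q=4400: TC = 13,310×€66.35 + (13,310/4400.0)×378 + (4400.0/2)×0.30×€66.35 = €928,052.95.
EOQ at €65.56 = 715.3 < 6400, so use break Q=6400: TC = 13,310×€65.56 + (13,310/6400.0)×378 + (6400.0/2)×0.30×€65.56 = €936,327.32.
EOQ at €64.25 = 722.5 < 7000, so use break Q=7000: TC = 13,310×€64.25 + (13,310/7000.0)×378 + (7000.0/2)×0.30×€64.25 = €923,348.74.
Lowest total cost among the candidates is at Q = 709.1.

TC* ≈ €901,966.71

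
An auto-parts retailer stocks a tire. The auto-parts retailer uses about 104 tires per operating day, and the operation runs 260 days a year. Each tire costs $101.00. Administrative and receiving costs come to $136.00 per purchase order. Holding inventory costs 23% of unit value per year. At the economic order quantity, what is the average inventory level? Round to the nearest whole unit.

Annual demand D = 104 × 260 = 27,040.
Holding cost H = 0.23 × $101.00 = $23.2300 per unit per year.
Q* = √(2DS/H) = √(2 × 27,040 × 136 / 23.23) ≈ 562.68.
Average inventory = Q*/2 ≈ 562.68 / 2 = 281.341.

Average inventory ≈ 281 tires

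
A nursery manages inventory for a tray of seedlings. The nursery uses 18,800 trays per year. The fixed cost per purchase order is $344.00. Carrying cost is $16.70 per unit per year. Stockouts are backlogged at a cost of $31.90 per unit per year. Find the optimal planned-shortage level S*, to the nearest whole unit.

With planned backorders, Q* = √(2DS/H) · √((H+B)/B).
√(2DS/H) = √(2 × 18,800 × 344 / 16.7) = 880.065.
√((H+B)/B) = √((16.7+31.9)/31.9) = 1.2343.
Q* ≈ 1086.270.
S* = Q* · H/(H+B) = 1086.270 × 16.7/48.6 ≈ 373.266.

S* ≈ 373 trays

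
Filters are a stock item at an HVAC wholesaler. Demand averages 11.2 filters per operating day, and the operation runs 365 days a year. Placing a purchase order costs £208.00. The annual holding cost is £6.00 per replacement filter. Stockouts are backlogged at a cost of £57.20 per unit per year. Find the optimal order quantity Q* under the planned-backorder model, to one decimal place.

Q* ≈ 559.6 filters

Annual demand D = 11.2 × 365 = 4,088.
With planned backorders, Q* = √(2DS/H) · √((H+B)/B).
√(2DS/H) = √(2 × 4,088 × 208 / 6) = 532.386.
√((H+B)/B) = √((6+57.2)/57.2) = 1.0511.
Q* ≈ 559.612.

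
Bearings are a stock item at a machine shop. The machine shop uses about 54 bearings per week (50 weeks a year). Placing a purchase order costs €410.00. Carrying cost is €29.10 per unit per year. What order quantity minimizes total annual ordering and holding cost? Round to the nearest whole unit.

Q* ≈ 276 bearings

Annual demand D = 54 × 50 = 2,700.
EOQ = √(2DS / H) = √(2 × 2,700 × 410 / 29.1).
= √(2,214,000 / 29.1) = √76,082.4742 ≈ 275.831.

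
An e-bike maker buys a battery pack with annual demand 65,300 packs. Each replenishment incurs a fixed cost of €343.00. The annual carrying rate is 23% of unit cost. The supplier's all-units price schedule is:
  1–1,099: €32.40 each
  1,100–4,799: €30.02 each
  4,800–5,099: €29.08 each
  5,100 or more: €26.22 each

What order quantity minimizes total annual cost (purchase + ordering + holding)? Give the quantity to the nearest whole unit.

Holding cost per unit per year at price C is H = 0.23·C.
For each price level, check whether its EOQ is feasible; otherwise the best quantity at that price is the breakpoint.
Tier 1 (€32.40): EOQ = 2451.8 exceeds tier's upper bound 1099, so this tier is dominated.
EOQ at €30.02 = 2547.1 (feasible in tier 2): TC = 65,300×€30.02 + (65,300/2547.1)×343 + (2547.1/2)×0.23×€30.02 = €1,977,892.84.
EOQ at €29.08 = 2588.0 < 4800, so use break Q=4800: TC = 65,300×€29.08 + (65,300/4800.0)×343 + (4800.0/2)×0.23×€29.08 = €1,919,642.39.
EOQ at €26.22 = 2725.5 < 5100, so use break Q=5100: TC = 65,300×€26.22 + (65,300/5100.0)×343 + (5100.0/2)×0.23×€26.22 = €1,731,935.78.
Lowest total cost is €1,731,935.78 at Q = 5100.0.

Q* ≈ 5,100 packs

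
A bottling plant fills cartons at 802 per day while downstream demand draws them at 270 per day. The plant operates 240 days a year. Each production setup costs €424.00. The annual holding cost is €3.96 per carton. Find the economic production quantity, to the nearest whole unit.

Annual demand D = 270 × 240 = 64,800.
Production build-up factor (1 − d/p) = 1 − 270/802 = 0.6633.
Q* = √(2DS / (H(1 − d/p))) = √(2 × 64,800 × 424 / (3.96 × 0.6633)).
= √(54,950,400 / 2.6268) ≈ 4573.716.

Q* ≈ 4,574 cartons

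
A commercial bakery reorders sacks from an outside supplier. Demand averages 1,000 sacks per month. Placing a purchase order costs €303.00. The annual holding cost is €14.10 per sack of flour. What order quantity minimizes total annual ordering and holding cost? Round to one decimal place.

Annual demand D = 1,000 × 12 = 12,000.
EOQ = √(2DS / H) = √(2 × 12,000 × 303 / 14.1).
= √(7,272,000 / 14.1) = √515,744.6809 ≈ 718.154.

Q* ≈ 718.2 sacks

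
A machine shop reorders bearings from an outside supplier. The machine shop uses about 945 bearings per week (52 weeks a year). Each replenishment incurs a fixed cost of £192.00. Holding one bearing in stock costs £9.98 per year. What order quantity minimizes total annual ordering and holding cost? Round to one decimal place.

Annual demand D = 945 × 52 = 49,140.
EOQ = √(2DS / H) = √(2 × 49,140 × 192 / 9.98).
= √(18,869,760 / 9.98) = √1,890,757.515 ≈ 1375.048.

Q* ≈ 1,375.0 bearings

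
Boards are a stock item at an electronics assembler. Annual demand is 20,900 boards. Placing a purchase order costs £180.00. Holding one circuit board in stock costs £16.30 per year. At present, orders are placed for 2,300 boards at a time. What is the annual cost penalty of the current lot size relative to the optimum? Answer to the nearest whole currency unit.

Extra cost ≈ £9,306 per year

EOQ = √(2DS/H) = √(2 × 20,900 × 180 / 16.3) ≈ 679.41.
Cost at Q* = (D/Q*)S + (Q*/2)H = √(2DSH) ≈ £11,074.35.
Cost at Q = 2,300: (20,900/2,300)×180 + (2,300/2)×16.3 = £1,635.65 + £18,745.00 = £20,380.65.
Excess = £20,380.65 − £11,074.35 = £9,306.30.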